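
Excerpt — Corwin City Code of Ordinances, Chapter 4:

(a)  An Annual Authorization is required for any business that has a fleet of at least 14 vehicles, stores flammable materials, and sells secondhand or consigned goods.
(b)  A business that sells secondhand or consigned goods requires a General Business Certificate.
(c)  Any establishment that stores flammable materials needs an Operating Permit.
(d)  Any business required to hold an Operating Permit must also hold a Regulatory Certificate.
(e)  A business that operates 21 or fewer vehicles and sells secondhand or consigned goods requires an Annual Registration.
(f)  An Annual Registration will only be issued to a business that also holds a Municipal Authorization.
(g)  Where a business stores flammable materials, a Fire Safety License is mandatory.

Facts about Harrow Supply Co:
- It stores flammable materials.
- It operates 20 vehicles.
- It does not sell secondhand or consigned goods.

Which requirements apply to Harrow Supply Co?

Fire Safety License, Operating Permit, Regulatory Certificate

(a) vehicles 20 ≥ 14; stores flammable materials; does not sell secondhand or consigned goods → Annual Authorization not required.
(b) does not sell secondhand or consigned goods → General Business Certificate not required.
(c) stores flammable materials → Operating Permit required.
(d) Operating Permit is required → Regulatory Certificate also required.
(e) vehicles 20 ≤ 21; does not sell secondhand or consigned goods → Annual Registration not required.
(f) Annual Registration is not required → no effect.
(g) stores flammable materials → Fire Safety License required.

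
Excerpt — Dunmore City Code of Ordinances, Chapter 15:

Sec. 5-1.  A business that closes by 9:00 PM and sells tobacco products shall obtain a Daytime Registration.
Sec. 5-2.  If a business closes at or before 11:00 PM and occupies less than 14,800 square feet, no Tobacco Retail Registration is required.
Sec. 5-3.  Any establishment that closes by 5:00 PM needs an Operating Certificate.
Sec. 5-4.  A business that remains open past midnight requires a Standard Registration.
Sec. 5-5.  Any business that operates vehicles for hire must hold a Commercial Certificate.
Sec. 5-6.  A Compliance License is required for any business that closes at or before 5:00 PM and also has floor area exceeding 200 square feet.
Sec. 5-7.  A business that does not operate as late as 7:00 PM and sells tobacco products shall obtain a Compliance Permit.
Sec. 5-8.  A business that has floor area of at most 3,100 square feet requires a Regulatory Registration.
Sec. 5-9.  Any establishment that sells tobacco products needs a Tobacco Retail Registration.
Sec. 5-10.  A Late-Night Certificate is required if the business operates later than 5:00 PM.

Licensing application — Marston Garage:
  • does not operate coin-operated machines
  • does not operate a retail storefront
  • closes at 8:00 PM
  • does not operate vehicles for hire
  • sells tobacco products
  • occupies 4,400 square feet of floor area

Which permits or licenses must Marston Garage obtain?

Daytime Registration, Late-Night Certificate

Sec. 5-1. closes 8:00 PM, at/before 9:00 PM; sells tobacco products → Daytime Registration required.
Sec. 5-2. closes 8:00 PM, at/before 11:00 PM; floor area 4,400 square feet < 14,800 square feet → exempt from Tobacco Retail Registration.
Sec. 5-3. closes 8:00 PM, after 5:00 PM → Operating Certificate not required.
Sec. 5-4. closes 8:00 PM, at/before midnight → Standard Registration not required.
Sec. 5-5. does not operate vehicles for hire → Commercial Certificate not required.
Sec. 5-6. closes 8:00 PM, after 5:00 PM; floor area 4,400 square feet > 200 square feet → Compliance License not required.
Sec. 5-7. closes 8:00 PM, after 7:00 PM; sells tobacco products → Compliance Permit not required.
Sec. 5-8. floor area 4,400 square feet > 3,100 square feet → Regulatory Registration not required.
Sec. 5-9. sells tobacco products → Tobacco Retail Registration required.
Sec. 5-10. closes 8:00 PM, after 5:00 PM → Late-Night Certificate required.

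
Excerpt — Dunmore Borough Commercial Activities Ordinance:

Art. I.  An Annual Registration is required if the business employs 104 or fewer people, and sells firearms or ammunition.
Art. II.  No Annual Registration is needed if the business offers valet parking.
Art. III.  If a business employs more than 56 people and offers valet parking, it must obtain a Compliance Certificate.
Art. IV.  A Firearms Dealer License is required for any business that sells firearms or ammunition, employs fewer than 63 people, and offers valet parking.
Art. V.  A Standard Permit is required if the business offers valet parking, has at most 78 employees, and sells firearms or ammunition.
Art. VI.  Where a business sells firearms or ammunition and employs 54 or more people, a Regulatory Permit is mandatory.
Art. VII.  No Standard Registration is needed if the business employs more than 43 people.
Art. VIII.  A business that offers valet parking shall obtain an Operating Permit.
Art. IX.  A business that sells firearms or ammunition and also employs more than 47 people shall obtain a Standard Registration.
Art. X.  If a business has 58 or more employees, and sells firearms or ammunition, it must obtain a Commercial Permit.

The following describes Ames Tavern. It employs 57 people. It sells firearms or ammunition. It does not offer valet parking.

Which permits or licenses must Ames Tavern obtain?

Art. I. employees 57 ≤ 104; sells firearms or ammunition → Annual Registration required.
Art. II. does not offer valet parking → Annual Registration exemption does not apply.
Art. III. employees 57 > 56; does not offer valet parking → Compliance Certificate not required.
Art. IV. sells firearms or ammunition; employees 57 < 63; does not offer valet parking → Firearms Dealer License not required.
Art. V. does not offer valet parking; employees 57 ≤ 78; sells firearms or ammunition → Standard Permit not required.
Art. VI. sells firearms or ammunition; employees 57 ≥ 54 → Regulatory Permit required.
Art. VII. employees 57 > 43 → exempt from Standard Registration.
Art. VIII. does not offer valet parking → Operating Permit not required.
Art. IX. sells firearms or ammunition; employees 57 > 47 → Standard Registration required.
Art. X. employees 57 < 58; sells firearms or ammunition → Commercial Permit not required.

Annual Registration, Regulatory Permit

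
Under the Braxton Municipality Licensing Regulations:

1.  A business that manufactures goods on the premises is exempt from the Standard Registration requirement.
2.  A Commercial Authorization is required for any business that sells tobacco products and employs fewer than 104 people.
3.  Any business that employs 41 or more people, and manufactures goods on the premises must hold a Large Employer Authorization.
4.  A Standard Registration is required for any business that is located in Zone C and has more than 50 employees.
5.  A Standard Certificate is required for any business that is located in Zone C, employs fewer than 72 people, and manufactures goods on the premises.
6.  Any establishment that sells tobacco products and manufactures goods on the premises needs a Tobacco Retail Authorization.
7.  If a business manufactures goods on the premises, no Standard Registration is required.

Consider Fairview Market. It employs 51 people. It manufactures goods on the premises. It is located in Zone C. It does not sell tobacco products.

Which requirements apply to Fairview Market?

Large Employer Authorization, Standard Certificate

1. manufactures goods on the premises → exempt from Standard Registration.
2. does not sell tobacco products; employees 51 < 104 → Commercial Authorization not required.
3. employees 51 ≥ 41; manufactures goods on the premises → Large Employer Authorization required.
4. is located in Zone C; employees 51 > 50 → Standard Registration required.
5. is located in Zone C; employees 51 < 72; manufactures goods on the premises → Standard Certificate required.
6. does not sell tobacco products; manufactures goods on the premises → Tobacco Retail Authorization not required.
7. manufactures goods on the premises → exempt from Standard Registration.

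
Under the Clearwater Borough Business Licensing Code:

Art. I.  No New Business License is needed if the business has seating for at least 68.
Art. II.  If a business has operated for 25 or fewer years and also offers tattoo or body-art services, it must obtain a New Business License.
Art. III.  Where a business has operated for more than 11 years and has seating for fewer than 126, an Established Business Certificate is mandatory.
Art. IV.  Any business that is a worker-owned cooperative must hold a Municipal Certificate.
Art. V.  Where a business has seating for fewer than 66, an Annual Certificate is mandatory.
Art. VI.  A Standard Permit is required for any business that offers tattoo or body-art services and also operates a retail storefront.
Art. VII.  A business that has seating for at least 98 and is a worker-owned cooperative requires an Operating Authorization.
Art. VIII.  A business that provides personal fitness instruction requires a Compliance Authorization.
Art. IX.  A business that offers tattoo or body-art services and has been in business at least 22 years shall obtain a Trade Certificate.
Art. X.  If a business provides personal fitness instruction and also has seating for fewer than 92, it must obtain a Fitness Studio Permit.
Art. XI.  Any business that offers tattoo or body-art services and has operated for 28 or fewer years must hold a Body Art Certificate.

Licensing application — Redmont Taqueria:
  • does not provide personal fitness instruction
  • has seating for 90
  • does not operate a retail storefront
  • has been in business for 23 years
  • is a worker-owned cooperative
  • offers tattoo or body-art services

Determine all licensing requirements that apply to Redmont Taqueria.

Art. I. seating 90 ≥ 68 → exempt from New Business License.
Art. II. years in business 23 ≤ 25; offers tattoo or body-art services → New Business License required.
Art. III. years in business 23 > 11; seating 90 < 126 → Established Business Certificate required.
Art. IV. is a worker-owned cooperative → Municipal Certificate required.
Art. V. seating 90 ≥ 66 → Annual Certificate not required.
Art. VI. offers tattoo or body-art services; does not operate a retail storefront → Standard Permit not required.
Art. VII. seating 90 < 98; is a worker-owned cooperative → Operating Authorization not required.
Art. VIII. does not provide personal fitness instruction → Compliance Authorization not required.
Art. IX. offers tattoo or body-art services; years in business 23 ≥ 22 → Trade Certificate required.
Art. X. does not provide personal fitness instruction; seating 90 < 92 → Fitness Studio Permit not required.
Art. XI. offers tattoo or body-art services; years in business 23 ≤ 28 → Body Art Certificate required.

Body Art Certificate, Established Business Certificate, Municipal Certificate, Trade Certificate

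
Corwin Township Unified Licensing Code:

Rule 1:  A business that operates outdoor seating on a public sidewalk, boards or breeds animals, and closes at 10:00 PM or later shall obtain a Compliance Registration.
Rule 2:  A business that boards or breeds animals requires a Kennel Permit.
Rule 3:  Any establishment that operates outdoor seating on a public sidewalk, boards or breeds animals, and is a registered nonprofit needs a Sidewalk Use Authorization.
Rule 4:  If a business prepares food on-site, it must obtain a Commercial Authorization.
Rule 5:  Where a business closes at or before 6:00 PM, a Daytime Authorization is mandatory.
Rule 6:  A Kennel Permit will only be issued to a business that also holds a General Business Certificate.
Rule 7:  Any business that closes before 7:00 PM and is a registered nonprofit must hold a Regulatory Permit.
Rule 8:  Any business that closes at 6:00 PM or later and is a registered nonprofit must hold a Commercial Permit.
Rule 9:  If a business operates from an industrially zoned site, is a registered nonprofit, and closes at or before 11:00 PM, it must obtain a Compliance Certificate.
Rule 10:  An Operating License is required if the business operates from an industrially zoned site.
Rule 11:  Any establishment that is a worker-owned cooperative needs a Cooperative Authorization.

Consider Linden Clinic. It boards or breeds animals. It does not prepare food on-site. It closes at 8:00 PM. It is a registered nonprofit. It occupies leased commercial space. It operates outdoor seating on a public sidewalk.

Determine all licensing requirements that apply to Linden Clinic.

Rule 1: operates outdoor seating on a public sidewalk; boards or breeds animals; closes 8:00 PM, at/before 10:00 PM → Compliance Registration not required.
Rule 2: boards or breeds animals → Kennel Permit required.
Rule 3: operates outdoor seating on a public sidewalk; boards or breeds animals; is a registered nonprofit → Sidewalk Use Authorization required.
Rule 4: does not prepare food on-site → Commercial Authorization not required.
Rule 5: closes 8:00 PM, after 6:00 PM → Daytime Authorization not required.
Rule 6: Kennel Permit is required → General Business Certificate also required.
Rule 7: closes 8:00 PM, after 7:00 PM; is a registered nonprofit → Regulatory Permit not required.
Rule 8: closes 8:00 PM, after 6:00 PM; is a registered nonprofit → Commercial Permit required.
Rule 9: occupies leased commercial space (not: operates from an industrially zoned site); is a registered nonprofit; closes 8:00 PM, at/before 11:00 PM → Compliance Certificate not required.
Rule 10: occupies leased commercial space (not: operates from an industrially zoned site) → Operating License not required.
Rule 11: is a registered nonprofit (not: is a worker-owned cooperative) → Cooperative Authorization not required.

Commercial Permit, General Business Certificate, Kennel Permit, Sidewalk Use Authorization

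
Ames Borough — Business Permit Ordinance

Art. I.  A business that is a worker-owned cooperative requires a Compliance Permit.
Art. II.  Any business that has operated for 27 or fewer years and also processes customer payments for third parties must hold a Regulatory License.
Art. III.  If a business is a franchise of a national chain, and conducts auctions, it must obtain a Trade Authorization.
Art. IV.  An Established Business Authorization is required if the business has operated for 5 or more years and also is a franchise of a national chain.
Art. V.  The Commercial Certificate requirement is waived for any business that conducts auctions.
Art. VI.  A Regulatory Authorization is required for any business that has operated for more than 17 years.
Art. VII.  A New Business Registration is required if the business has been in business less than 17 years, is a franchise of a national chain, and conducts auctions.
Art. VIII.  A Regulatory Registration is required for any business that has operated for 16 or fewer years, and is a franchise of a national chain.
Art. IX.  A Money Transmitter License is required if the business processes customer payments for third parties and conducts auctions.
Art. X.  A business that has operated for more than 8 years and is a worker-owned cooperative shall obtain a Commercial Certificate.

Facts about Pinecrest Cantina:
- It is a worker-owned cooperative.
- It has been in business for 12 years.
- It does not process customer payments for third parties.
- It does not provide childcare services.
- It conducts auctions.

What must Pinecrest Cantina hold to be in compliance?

Compliance Permit

Art. I. is a worker-owned cooperative → Compliance Permit required.
Art. II. years in business 12 ≤ 27; does not process customer payments for third parties → Regulatory License not required.
Art. III. is a worker-owned cooperative (not: is a franchise of a national chain); conducts auctions → Trade Authorization not required.
Art. IV. years in business 12 ≥ 5; is a worker-owned cooperative (not: is a franchise of a national chain) → Established Business Authorization not required.
Art. V. conducts auctions → exempt from Commercial Certificate.
Art. VI. years in business 12 ≤ 17 → Regulatory Authorization not required.
Art. VII. years in business 12 < 17; is a worker-owned cooperative (not: is a franchise of a national chain); conducts auctions → New Business Registration not required.
Art. VIII. years in business 12 ≤ 16; is a worker-owned cooperative (not: is a franchise of a national chain) → Regulatory Registration not required.
Art. IX. does not process customer payments for third parties; conducts auctions → Money Transmitter License not required.
Art. X. years in business 12 > 8; is a worker-owned cooperative → Commercial Certificate required.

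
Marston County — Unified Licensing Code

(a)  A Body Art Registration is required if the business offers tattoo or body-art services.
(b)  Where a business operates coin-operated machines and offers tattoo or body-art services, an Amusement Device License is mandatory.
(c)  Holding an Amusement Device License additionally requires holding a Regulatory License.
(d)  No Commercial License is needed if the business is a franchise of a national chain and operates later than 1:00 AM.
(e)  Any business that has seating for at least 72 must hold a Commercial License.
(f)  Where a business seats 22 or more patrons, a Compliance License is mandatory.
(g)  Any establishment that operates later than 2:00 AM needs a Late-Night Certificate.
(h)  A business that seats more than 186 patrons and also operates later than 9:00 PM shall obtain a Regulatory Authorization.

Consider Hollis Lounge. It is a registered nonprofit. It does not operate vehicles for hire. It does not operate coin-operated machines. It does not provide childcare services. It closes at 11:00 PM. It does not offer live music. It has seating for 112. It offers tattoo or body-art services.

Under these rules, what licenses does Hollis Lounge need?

Body Art Registration, Commercial License, Compliance License

(a) offers tattoo or body-art services → Body Art Registration required.
(b) does not operate coin-operated machines; offers tattoo or body-art services → Amusement Device License not required.
(c) Amusement Device License is not required → no effect.
(d) is a registered nonprofit (not: is a franchise of a national chain); closes 11:00 PM, at/before 1:00 AM → Commercial License exemption does not apply.
(e) seating 112 ≥ 72 → Commercial License required.
(f) seating 112 ≥ 22 → Compliance License required.
(g) closes 11:00 PM, at/before 2:00 AM → Late-Night Certificate not required.
(h) seating 112 ≤ 186; closes 11:00 PM, after 9:00 PM → Regulatory Authorization not required.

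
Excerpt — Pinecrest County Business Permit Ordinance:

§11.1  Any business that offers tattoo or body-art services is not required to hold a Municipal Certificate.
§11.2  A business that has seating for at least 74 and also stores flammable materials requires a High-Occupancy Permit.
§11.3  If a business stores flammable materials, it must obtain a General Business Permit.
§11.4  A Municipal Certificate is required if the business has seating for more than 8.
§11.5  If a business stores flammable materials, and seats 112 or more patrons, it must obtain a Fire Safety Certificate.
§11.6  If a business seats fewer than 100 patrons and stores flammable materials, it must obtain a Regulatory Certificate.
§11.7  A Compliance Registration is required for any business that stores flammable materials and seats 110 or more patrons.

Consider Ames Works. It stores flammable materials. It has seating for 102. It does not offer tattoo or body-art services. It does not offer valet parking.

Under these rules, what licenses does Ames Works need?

§11.1 does not offer tattoo or body-art services → Municipal Certificate exemption does not apply.
§11.2 seating 102 ≥ 74; stores flammable materials → High-Occupancy Permit required.
§11.3 stores flammable materials → General Business Permit required.
§11.4 seating 102 > 8 → Municipal Certificate required.
§11.5 stores flammable materials; seating 102 < 112 → Fire Safety Certificate not required.
§11.6 seating 102 ≥ 100; stores flammable materials → Regulatory Certificate not required.
§11.7 stores flammable materials; seating 102 < 110 → Compliance Registration not required.

General Business Permit, High-Occupancy Permit, Municipal Certificate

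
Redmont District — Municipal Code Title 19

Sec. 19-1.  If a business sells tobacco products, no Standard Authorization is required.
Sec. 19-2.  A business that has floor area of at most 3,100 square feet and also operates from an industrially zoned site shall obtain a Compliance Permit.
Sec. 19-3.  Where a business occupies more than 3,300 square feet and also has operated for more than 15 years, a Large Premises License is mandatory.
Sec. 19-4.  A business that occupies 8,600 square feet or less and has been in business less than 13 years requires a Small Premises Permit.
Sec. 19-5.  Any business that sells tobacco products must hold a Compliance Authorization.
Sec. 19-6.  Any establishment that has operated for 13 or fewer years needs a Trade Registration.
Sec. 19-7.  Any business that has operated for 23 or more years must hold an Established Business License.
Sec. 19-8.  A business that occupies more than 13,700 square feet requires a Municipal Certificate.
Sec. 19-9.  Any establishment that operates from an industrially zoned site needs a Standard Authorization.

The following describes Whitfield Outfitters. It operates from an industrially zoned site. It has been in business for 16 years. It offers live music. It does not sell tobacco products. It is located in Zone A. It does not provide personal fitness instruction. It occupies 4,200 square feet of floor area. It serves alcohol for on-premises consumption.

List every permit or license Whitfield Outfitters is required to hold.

Large Premises License, Standard Authorization

Sec. 19-1. does not sell tobacco products → Standard Authorization exemption does not apply.
Sec. 19-2. floor area 4,200 square feet > 3,100 square feet; operates from an industrially zoned site → Compliance Permit not required.
Sec. 19-3. floor area 4,200 square feet > 3,300 square feet; years in business 16 > 15 → Large Premises License required.
Sec. 19-4. floor area 4,200 square feet ≤ 8,600 square feet; years in business 16 ≥ 13 → Small Premises Permit not required.
Sec. 19-5. does not sell tobacco products → Compliance Authorization not required.
Sec. 19-6. years in business 16 > 13 → Trade Registration not required.
Sec. 19-7. years in business 16 < 23 → Established Business License not required.
Sec. 19-8. floor area 4,200 square feet ≤ 13,700 square feet → Municipal Certificate not required.
Sec. 19-9. operates from an industrially zoned site → Standard Authorization required.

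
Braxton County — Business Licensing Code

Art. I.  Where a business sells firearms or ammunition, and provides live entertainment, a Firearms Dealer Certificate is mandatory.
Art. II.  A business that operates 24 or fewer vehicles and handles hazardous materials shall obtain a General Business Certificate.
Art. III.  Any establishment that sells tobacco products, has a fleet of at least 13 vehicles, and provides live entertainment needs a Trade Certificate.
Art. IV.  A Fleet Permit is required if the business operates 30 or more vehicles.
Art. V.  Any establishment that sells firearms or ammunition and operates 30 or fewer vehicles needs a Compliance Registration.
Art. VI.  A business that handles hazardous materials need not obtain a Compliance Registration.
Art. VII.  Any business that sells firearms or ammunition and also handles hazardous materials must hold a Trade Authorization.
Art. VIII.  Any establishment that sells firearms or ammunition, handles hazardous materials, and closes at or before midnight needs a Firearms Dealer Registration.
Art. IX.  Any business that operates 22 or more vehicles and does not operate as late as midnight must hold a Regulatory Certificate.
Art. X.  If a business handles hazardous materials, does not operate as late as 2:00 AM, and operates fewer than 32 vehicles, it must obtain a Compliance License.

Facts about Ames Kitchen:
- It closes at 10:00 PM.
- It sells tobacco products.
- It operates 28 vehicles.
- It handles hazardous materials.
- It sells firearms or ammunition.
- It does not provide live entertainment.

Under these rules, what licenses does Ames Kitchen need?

Compliance License, Firearms Dealer Registration, Regulatory Certificate, Trade Authorization

Art. I. sells firearms or ammunition; does not provide live entertainment → Firearms Dealer Certificate not required.
Art. II. vehicles 28 > 24; handles hazardous materials → General Business Certificate not required.
Art. III. sells tobacco products; vehicles 28 ≥ 13; does not provide live entertainment → Trade Certificate not required.
Art. IV. vehicles 28 < 30 → Fleet Permit not required.
Art. V. sells firearms or ammunition; vehicles 28 ≤ 30 → Compliance Registration required.
Art. VI. handles hazardous materials → exempt from Compliance Registration.
Art. VII. sells firearms or ammunition; handles hazardous materials → Trade Authorization required.
Art. VIII. sells firearms or ammunition; handles hazardous materials; closes 10:00 PM, at/before midnight → Firearms Dealer Registration required.
Art. IX. vehicles 28 ≥ 22; closes 10:00 PM, at/before midnight → Regulatory Certificate required.
Art. X. handles hazardous materials; closes 10:00 PM, at/before 2:00 AM; vehicles 28 < 32 → Compliance License required.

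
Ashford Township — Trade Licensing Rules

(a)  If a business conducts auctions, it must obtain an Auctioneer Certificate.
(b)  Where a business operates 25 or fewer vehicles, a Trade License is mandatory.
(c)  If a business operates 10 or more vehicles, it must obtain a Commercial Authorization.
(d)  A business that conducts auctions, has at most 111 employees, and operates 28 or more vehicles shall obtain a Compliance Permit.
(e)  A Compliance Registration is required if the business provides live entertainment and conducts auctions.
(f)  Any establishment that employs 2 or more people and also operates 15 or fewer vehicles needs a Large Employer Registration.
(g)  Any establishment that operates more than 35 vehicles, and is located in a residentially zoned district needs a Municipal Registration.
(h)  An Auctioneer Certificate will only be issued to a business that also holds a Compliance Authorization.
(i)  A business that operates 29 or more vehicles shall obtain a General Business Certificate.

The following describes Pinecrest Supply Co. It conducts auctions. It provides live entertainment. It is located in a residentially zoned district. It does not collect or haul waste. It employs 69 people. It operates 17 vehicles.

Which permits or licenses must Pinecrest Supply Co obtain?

(a) conducts auctions → Auctioneer Certificate required.
(b) vehicles 17 ≤ 25 → Trade License required.
(c) vehicles 17 ≥ 10 → Commercial Authorization required.
(d) conducts auctions; employees 69 ≤ 111; vehicles 17 < 28 → Compliance Permit not required.
(e) provides live entertainment; conducts auctions → Compliance Registration required.
(f) employees 69 ≥ 2; vehicles 17 > 15 → Large Employer Registration not required.
(g) vehicles 17 ≤ 35; is located in a residentially zoned district → Municipal Registration not required.
(h) Auctioneer Certificate is required → Compliance Authorization also required.
(i) vehicles 17 < 29 → General Business Certificate not required.

Auctioneer Certificate, Commercial Authorization, Compliance Authorization, Compliance Registration, Trade License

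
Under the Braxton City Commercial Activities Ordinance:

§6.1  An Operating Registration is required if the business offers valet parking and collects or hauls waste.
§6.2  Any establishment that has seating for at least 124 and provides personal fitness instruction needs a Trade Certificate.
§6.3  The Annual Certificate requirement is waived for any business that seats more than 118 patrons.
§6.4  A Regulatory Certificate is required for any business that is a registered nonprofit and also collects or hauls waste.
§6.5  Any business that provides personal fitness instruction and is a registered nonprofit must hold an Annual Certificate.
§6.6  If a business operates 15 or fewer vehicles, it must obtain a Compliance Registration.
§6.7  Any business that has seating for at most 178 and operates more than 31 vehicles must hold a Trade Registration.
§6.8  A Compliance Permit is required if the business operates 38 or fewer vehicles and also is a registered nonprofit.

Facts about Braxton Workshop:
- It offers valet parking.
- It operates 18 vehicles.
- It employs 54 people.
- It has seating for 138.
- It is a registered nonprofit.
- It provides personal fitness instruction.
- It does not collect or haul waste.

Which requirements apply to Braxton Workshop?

§6.1 offers valet parking; does not collect or haul waste → Operating Registration not required.
§6.2 seating 138 ≥ 124; provides personal fitness instruction → Trade Certificate required.
§6.3 seating 138 > 118 → exempt from Annual Certificate.
§6.4 is a registered nonprofit; does not collect or haul waste → Regulatory Certificate not required.
§6.5 provides personal fitness instruction; is a registered nonprofit → Annual Certificate required.
§6.6 vehicles 18 > 15 → Compliance Registration not required.
§6.7 seating 138 ≤ 178; vehicles 18 ≤ 31 → Trade Registration not required.
§6.8 vehicles 18 ≤ 38; is a registered nonprofit → Compliance Permit required.

Compliance Permit, Trade Certificate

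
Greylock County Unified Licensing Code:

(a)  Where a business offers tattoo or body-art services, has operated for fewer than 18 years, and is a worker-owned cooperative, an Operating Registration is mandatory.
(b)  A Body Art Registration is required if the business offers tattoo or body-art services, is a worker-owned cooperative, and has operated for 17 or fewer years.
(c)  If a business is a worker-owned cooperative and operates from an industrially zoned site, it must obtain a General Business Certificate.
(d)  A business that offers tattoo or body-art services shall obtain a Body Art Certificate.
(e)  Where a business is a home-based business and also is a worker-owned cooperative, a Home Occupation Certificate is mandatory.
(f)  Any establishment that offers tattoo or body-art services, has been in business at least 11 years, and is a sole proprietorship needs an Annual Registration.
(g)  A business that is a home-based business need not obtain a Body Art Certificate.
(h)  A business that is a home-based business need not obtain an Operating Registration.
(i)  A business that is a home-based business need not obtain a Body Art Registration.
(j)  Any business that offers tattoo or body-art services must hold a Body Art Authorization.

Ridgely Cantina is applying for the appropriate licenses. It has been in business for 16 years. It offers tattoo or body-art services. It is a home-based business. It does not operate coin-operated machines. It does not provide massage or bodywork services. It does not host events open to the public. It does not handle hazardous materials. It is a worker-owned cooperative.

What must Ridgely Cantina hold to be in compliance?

(a) offers tattoo or body-art services; years in business 16 < 18; is a worker-owned cooperative → Operating Registration required.
(b) offers tattoo or body-art services; is a worker-owned cooperative; years in business 16 ≤ 17 → Body Art Registration required.
(c) is a worker-owned cooperative; is a home-based business (not: operates from an industrially zoned site) → General Business Certificate not required.
(d) offers tattoo or body-art services → Body Art Certificate required.
(e) is a home-based business; is a worker-owned cooperative → Home Occupation Certificate required.
(f) offers tattoo or body-art services; years in business 16 ≥ 11; is a worker-owned cooperative (not: is a sole proprietorship) → Annual Registration not required.
(g) is a home-based business → exempt from Body Art Certificate.
(h) is a home-based business → exempt from Operating Registration.
(i) is a home-based business → exempt from Body Art Registration.
(j) offers tattoo or body-art services → Body Art Authorization required.

Body Art Authorization, Home Occupation Certificate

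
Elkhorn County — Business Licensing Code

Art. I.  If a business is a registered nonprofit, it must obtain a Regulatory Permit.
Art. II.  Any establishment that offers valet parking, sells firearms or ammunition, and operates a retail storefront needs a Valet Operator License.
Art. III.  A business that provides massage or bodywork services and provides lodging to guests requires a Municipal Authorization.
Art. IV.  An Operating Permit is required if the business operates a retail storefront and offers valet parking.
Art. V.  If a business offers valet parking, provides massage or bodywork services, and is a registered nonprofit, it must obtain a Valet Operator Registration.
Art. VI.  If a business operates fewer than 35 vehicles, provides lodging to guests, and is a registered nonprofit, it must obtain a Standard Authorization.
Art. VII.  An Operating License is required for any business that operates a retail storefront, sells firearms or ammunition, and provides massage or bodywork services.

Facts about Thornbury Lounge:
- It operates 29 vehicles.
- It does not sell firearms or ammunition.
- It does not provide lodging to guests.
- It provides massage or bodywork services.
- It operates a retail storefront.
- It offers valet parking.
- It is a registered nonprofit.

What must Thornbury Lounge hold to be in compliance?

Art. I. is a registered nonprofit → Regulatory Permit required.
Art. II. offers valet parking; does not sell firearms or ammunition; operates a retail storefront → Valet Operator License not required.
Art. III. provides massage or bodywork services; does not provide lodging to guests → Municipal Authorization not required.
Art. IV. operates a retail storefront; offers valet parking → Operating Permit required.
Art. V. offers valet parking; provides massage or bodywork services; is a registered nonprofit → Valet Operator Registration required.
Art. VI. vehicles 29 < 35; does not provide lodging to guests; is a registered nonprofit → Standard Authorization not required.
Art. VII. operates a retail storefront; does not sell firearms or ammunition; provides massage or bodywork services → Operating License not required.

Operating Permit, Regulatory Permit, Valet Operator Registration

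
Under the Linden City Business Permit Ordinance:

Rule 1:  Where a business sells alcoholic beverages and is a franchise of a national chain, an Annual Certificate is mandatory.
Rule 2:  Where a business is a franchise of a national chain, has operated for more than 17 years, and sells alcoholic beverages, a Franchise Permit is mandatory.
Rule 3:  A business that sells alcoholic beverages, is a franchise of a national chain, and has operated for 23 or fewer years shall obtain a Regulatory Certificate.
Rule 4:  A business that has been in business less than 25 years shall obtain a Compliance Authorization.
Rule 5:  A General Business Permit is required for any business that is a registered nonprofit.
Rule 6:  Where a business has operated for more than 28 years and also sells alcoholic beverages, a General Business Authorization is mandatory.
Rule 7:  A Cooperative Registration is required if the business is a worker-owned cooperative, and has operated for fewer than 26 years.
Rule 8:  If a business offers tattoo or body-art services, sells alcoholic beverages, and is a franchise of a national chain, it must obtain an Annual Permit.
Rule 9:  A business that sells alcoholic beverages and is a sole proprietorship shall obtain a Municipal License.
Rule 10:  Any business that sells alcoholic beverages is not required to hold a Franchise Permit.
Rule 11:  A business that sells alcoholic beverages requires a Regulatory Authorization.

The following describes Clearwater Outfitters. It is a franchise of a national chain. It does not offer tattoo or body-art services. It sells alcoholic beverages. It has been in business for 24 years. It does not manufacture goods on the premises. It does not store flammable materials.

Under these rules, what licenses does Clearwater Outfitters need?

Annual Certificate, Compliance Authorization, Regulatory Authorization

Rule 1: sells alcoholic beverages; is a franchise of a national chain → Annual Certificate required.
Rule 2: is a franchise of a national chain; years in business 24 > 17; sells alcoholic beverages → Franchise Permit required.
Rule 3: sells alcoholic beverages; is a franchise of a national chain; years in business 24 > 23 → Regulatory Certificate not required.
Rule 4: years in business 24 < 25 → Compliance Authorization required.
Rule 5: is a franchise of a national chain (not: is a registered nonprofit) → General Business Permit not required.
Rule 6: years in business 24 ≤ 28; sells alcoholic beverages → General Business Authorization not required.
Rule 7: is a franchise of a national chain (not: is a worker-owned cooperative); years in business 24 < 26 → Cooperative Registration not required.
Rule 8: does not offer tattoo or body-art services; sells alcoholic beverages; is a franchise of a national chain → Annual Permit not required.
Rule 9: sells alcoholic beverages; is a franchise of a national chain (not: is a sole proprietorship) → Municipal License not required.
Rule 10: sells alcoholic beverages → exempt from Franchise Permit.
Rule 11: sells alcoholic beverages → Regulatory Authorization required.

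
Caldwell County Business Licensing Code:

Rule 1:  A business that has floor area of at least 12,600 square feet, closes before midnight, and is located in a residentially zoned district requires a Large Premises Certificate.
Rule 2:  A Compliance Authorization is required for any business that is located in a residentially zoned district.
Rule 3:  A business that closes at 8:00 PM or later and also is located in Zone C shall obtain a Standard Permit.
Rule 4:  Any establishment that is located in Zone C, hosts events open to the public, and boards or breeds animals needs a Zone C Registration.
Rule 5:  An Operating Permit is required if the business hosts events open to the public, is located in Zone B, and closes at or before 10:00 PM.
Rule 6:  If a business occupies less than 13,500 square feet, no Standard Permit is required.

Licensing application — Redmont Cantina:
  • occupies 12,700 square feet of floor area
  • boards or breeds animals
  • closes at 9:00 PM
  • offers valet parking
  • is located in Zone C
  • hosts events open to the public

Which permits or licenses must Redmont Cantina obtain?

Zone C Registration

Rule 1: floor area 12,700 square feet ≥ 12,600 square feet; closes 9:00 PM, at/before midnight; is located in Zone C (not: is located in a residentially zoned district) → Large Premises Certificate not required.
Rule 2: is located in Zone C (not: is located in a residentially zoned district) → Compliance Authorization not required.
Rule 3: closes 9:00 PM, after 8:00 PM; is located in Zone C → Standard Permit required.
Rule 4: is located in Zone C; hosts events open to the public; boards or breeds animals → Zone C Registration required.
Rule 5: hosts events open to the public; is located in Zone C (not: is located in Zone B); closes 9:00 PM, at/before 10:00 PM → Operating Permit not required.
Rule 6: floor area 12,700 square feet < 13,500 square feet → exempt from Standard Permit.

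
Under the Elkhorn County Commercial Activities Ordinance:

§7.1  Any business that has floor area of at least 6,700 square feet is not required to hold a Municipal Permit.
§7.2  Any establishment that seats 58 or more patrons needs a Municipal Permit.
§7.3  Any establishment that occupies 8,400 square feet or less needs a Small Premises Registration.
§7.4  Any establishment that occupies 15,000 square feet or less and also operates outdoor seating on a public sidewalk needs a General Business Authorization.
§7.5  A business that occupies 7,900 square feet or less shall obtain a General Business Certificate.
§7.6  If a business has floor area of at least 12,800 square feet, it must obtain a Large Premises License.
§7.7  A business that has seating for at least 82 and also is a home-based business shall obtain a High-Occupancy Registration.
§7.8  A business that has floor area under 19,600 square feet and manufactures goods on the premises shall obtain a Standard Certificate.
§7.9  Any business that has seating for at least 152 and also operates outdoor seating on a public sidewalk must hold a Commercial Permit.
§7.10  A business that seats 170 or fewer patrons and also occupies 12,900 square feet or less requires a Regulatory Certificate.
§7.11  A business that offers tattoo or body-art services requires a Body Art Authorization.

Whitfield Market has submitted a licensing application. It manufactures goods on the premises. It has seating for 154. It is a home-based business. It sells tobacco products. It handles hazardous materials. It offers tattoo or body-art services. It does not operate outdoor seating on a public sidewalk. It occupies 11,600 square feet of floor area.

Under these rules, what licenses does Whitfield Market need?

Body Art Authorization, High-Occupancy Registration, Regulatory Certificate, Standard Certificate

§7.1 floor area 11,600 square feet ≥ 6,700 square feet → exempt from Municipal Permit.
§7.2 seating 154 ≥ 58 → Municipal Permit required.
§7.3 floor area 11,600 square feet > 8,400 square feet → Small Premises Registration not required.
§7.4 floor area 11,600 square feet ≤ 15,000 square feet; does not operate outdoor seating on a public sidewalk → General Business Authorization not required.
§7.5 floor area 11,600 square feet > 7,900 square feet → General Business Certificate not required.
§7.6 floor area 11,600 square feet < 12,800 square feet → Large Premises License not required.
§7.7 seating 154 ≥ 82; is a home-based business → High-Occupancy Registration required.
§7.8 floor area 11,600 square feet < 19,600 square feet; manufactures goods on the premises → Standard Certificate required.
§7.9 seating 154 ≥ 152; does not operate outdoor seating on a public sidewalk → Commercial Permit not required.
§7.10 seating 154 ≤ 170; floor area 11,600 square feet ≤ 12,900 square feet → Regulatory Certificate required.
§7.11 offers tattoo or body-art services → Body Art Authorization required.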